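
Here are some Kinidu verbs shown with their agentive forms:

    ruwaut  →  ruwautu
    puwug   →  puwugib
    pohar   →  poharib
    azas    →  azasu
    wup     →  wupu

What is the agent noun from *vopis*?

vopisu

Looking at the final consonant of each stem: -u when the stem ends in a voiceless consonant (*ruwaut*, *azas*, *wup*); -ib when the stem ends in a voiced consonant (*puwug*, *pohar*).
Since the final consonant of *vopis* is /s/ (voiceless), it takes -u, giving *vopisu*.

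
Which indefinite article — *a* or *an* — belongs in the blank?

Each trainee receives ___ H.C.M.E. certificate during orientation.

an

The indefinite article is chosen by the initial *sound* of the following word, not its spelling.
The initialism *H.C.M.E.* is read letter by letter; the first letter, H, is pronounced /eɪtʃ/, which begins with a vowel sound.
So the article is *an*: Each trainee receives an H.C.M.E. certificate during orientation.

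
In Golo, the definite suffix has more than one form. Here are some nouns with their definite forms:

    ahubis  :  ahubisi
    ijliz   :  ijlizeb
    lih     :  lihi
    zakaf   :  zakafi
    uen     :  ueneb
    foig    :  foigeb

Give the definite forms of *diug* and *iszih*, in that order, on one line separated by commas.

diugeb, iszihi

The alternation tracks the final consonant of the stem — -i when the stem ends in a voiceless consonant (*ahubis*, *lih*, *zakaf*); -eb when the stem ends in a voiced consonant (*ijliz*, *uen*, *foig*).
*diug*: final consonant = /g/, voiced → -eb → *diugeb*.
*iszih* — final consonant /h/ (voiceless) → -i → *iszihi*.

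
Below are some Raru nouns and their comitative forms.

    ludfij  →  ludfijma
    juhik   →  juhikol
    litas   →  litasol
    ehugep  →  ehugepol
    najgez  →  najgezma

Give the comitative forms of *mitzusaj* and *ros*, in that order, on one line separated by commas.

mitzusajma, rosol

The suffix is conditioned by the final consonant: -ol when the stem ends in a voiceless consonant (*juhik*, *litas*, *ehugep*); -ma when the stem ends in a voiced consonant (*ludfij*, *najgez*).
Since the final consonant of *mitzusaj* is /j/ (voiced), it takes -ma, giving *mitzusajma*.
*ros* — final consonant /s/ (voiceless) → -ol → *rosol*.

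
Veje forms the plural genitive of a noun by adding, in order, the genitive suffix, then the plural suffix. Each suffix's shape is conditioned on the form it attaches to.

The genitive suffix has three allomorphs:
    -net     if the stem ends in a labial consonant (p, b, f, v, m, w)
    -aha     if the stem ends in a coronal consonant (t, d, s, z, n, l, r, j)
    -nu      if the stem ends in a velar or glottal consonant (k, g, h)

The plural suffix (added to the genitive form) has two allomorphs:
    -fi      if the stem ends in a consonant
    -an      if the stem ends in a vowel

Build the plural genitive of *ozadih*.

ozadihnuan

Since the final consonant of *ozadih* is /h/ (velar/glottal), it takes -nu, giving *ozadihnu*.
Since the final sound of the genitive form *ozadihnu* is /u/ (a vowel), it takes -an, giving *ozadihnuan*.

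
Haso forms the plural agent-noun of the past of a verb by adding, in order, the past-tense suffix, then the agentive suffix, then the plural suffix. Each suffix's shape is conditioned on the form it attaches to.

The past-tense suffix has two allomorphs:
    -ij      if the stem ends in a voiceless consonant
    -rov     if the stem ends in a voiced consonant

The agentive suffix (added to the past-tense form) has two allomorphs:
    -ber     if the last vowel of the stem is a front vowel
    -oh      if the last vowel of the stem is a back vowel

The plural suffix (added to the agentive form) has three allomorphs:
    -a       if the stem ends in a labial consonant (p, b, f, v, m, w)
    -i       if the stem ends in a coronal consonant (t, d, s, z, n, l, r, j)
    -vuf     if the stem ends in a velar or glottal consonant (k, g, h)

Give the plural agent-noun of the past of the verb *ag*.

*ag*: final consonant = /g/, voiced → -rov → *agrov*.
The past-tense form *agrov*: last vowel = /o/, a back vowel → -oh → *agrovoh*.
The agentive form *agrovoh* — final consonant /h/ (velar/glottal) → -vuf → *agrovohvuf*.

agrovohvuf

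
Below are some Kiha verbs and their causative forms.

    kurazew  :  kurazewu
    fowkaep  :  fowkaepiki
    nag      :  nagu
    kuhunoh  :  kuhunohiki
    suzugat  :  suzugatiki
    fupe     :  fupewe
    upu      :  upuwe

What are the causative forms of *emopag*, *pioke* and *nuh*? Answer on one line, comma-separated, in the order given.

The suffix is conditioned by the final sound: -iki when the stem ends in a voiceless consonant (*fowkaep*, *kuhunoh*, *suzugat*); -u when the stem ends in a voiced consonant (*kurazew*, *nag*); -we when the stem ends in a vowel (*fupe*, *upu*).
The final sound of *emopag* is /g/, which is a voiced consonant, so the suffix is -u, giving *emopagu*.
The final sound of *pioke* is /e/, which is a vowel, so the suffix is -we, giving *piokewe*.
*nuh*: final sound = /h/, a voiceless consonant → -iki → *nuhiki*.

emopagu, piokewe, nuhiki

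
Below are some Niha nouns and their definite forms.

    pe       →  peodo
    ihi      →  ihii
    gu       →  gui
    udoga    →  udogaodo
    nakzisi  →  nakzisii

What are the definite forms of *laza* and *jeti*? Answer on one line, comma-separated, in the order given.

lazaodo, jetii

The suffix is conditioned by the last vowel: -i when the last vowel of the stem is a high vowel (*ihi*, *gu*, *nakzisi*); -odo when the last vowel of the stem is a non-high vowel (*pe*, *udoga*).
*laza* — last vowel /a/ (a non-high vowel) → -odo → *lazaodo*.
*jeti* — last vowel /i/ (a high vowel) → -i → *jetii*.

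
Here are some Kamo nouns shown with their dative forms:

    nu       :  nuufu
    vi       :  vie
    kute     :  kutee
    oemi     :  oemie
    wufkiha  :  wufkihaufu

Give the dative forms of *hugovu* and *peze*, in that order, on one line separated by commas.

hugovuufu, pezee

The suffix is conditioned by the last vowel: -e when the last vowel of the stem is a front vowel (*vi*, *kute*, *oemi*); -ufu when the last vowel of the stem is a back vowel (*nu*, *wufkiha*).
*hugovu*: last vowel = /u/, a back vowel → -ufu → *hugovuufu*.
*peze*: last vowel = /e/, a front vowel → -e → *pezee*.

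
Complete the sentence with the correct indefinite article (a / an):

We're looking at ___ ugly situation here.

The indefinite article is chosen by the initial *sound* of the following word, not its spelling.
*ugly* begins with the sound /ʌ/ (u pronounced /ʌ/) — a vowel sound.
So the article is *an*: We're looking at an ugly situation here.

an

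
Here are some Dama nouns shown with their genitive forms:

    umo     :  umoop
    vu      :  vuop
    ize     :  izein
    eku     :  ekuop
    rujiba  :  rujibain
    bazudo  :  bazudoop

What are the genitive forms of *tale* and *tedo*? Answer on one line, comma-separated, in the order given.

Looking at the last vowel of each stem: -op when the last vowel of the stem is a rounded vowel (*umo*, *vu*, *eku*, *bazudo*); -in when the last vowel of the stem is an unrounded vowel (*ize*, *rujiba*).
*tale* — last vowel /e/ (an unrounded vowel) → -in → *talein*.
*tedo*: last vowel = /o/, a rounded vowel → -op → *tedoop*.

talein, tedoop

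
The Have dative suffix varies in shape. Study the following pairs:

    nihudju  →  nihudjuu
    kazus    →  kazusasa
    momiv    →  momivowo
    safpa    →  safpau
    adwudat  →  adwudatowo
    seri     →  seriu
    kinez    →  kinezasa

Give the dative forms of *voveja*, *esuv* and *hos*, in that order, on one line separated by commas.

vovejau, esuvowo, hosasa

Looking at the final sound of each stem: -asa when the stem ends in a sibilant (*kazus*, *kinez*); -owo when the stem ends in a non-sibilant consonant (*momiv*, *adwudat*); -u when the stem ends in a vowel (*nihudju*, *safpa*, *seri*).
*voveja*: final sound = /a/, a vowel → -u → *vovejau*.
The final sound of *esuv* is /v/, which is a non-sibilant consonant, so the suffix is -owo, giving *esuvowo*.
Since the final sound of *hos* is /s/ (a sibilant), it takes -asa, giving *hosasa*.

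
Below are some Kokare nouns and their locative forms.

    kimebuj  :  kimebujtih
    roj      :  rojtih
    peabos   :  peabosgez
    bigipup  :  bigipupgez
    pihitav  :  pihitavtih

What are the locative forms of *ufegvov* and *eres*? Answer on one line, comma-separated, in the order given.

ufegvovtih, eresgez

The pattern is voicing of the final consonant: -gez when the stem ends in a voiceless consonant (*peabos*, *bigipup*); -tih when the stem ends in a voiced consonant (*kimebuj*, *roj*, *pihitav*).
*ufegvov*: final consonant = /v/, voiced → -tih → *ufegvovtih*.
Since the final consonant of *eres* is /s/ (voiceless), it takes -gez, giving *eresgez*.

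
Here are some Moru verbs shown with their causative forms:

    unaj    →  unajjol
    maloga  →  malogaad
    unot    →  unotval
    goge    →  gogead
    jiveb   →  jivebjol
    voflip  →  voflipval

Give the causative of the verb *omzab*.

omzabjol

The alternation tracks the final sound of the stem — -val when the stem ends in a voiceless consonant (*unot*, *voflip*); -jol when the stem ends in a voiced consonant (*unaj*, *jiveb*); -ad when the stem ends in a vowel (*maloga*, *goge*).
The final sound of *omzab* is /b/, which is a voiced consonant, so the suffix is -jol, giving *omzabjol*.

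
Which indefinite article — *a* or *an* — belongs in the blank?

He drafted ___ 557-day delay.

The indefinite article is chosen by the initial *sound* of the following word, not its spelling.
The number *557* is spoken "five hundred …", beginning with /faɪv/ — a consonant sound.
So the article is *a*: He drafted a 557-day delay.

a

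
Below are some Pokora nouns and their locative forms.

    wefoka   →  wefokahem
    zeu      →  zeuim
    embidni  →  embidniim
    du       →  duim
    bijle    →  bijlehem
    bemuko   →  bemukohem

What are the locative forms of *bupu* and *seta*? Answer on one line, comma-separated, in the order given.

The pattern is height harmony: -im when the last vowel of the stem is a high vowel (*zeu*, *embidni*, *du*); -hem when the last vowel of the stem is a non-high vowel (*wefoka*, *bijle*, *bemuko*).
The last vowel of *bupu* is /u/, which is a high vowel, so the suffix is -im, giving *bupuim*.
*seta* — last vowel /a/ (a non-high vowel) → -hem → *setahem*.

bupuim, setahem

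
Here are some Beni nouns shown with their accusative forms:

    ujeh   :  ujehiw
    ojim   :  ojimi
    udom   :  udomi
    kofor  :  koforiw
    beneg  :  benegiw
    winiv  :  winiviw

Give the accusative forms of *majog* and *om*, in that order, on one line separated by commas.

The pattern is nasality of the final consonant: -i when the stem ends in a nasal (*ojim*, *udom*); -iw when the stem ends in a non-nasal consonant (*ujeh*, *kofor*, *beneg*, *winiv*).
The final consonant of *majog* is /g/, which is non-nasal, so the suffix is -iw, giving *majogiw*.
The final consonant of *om* is /m/, which is a nasal, so the suffix is -i, giving *omi*.

majogiw, omi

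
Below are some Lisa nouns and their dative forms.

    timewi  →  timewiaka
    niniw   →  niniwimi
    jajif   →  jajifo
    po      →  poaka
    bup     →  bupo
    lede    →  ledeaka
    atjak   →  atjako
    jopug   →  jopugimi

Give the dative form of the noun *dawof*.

The suffix is conditioned by the final sound: -o when the stem ends in a voiceless consonant (*jajif*, *bup*, *atjak*); -imi when the stem ends in a voiced consonant (*niniw*, *jopug*); -aka when the stem ends in a vowel (*timewi*, *po*, *lede*).
*dawof*: final sound = /f/, a voiceless consonant → -o → *dawofo*.

dawofo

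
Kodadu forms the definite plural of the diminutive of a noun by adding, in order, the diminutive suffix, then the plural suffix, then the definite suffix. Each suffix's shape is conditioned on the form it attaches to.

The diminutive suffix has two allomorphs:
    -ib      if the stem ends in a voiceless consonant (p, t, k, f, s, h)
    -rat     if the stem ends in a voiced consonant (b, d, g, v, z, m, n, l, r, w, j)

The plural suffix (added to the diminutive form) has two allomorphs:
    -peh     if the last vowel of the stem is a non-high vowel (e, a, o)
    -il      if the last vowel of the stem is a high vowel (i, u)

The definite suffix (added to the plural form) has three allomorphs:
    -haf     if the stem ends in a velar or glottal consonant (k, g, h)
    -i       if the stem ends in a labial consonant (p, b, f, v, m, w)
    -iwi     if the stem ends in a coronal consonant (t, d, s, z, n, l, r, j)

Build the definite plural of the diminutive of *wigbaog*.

*wigbaog* — final consonant /g/ (voiced) → -rat → *wigbaograt*.
Since the last vowel of the diminutive form *wigbaograt* is /a/ (a non-high vowel), it takes -peh, giving *wigbaogratpeh*.
The plural form *wigbaogratpeh*: final consonant = /h/, velar/glottal → -haf → *wigbaogratpehhaf*.

wigbaogratpehhaf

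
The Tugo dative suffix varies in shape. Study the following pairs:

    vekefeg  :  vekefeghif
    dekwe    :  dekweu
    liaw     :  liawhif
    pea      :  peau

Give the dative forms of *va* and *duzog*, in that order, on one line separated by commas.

The pattern is consonant vs. vowel: -hif when the stem ends in a consonant (*vekefeg*, *liaw*); -u when the stem ends in a vowel (*dekwe*, *pea*).
Since the final sound of *va* is /a/ (a vowel), it takes -u, giving *vau*.
*duzog* — final sound /g/ (a consonant) → -hif → *duzoghif*.

vau, duzoghif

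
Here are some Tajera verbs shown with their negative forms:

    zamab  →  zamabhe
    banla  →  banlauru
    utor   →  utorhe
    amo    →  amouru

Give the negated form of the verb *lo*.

louru

Looking at the final sound of each stem: -he when the stem ends in a consonant (*zamab*, *utor*); -uru when the stem ends in a vowel (*banla*, *amo*).
*lo*: final sound = /o/, a vowel → -uru → *louru*.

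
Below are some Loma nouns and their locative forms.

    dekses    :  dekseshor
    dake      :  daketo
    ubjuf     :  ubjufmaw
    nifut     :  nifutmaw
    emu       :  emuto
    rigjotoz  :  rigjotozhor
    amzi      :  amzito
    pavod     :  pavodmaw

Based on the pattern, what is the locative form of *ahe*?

The suffix is conditioned by the final sound: -hor when the stem ends in a sibilant (*dekses*, *rigjotoz*); -maw when the stem ends in a non-sibilant consonant (*ubjuf*, *nifut*, *pavod*); -to when the stem ends in a vowel (*dake*, *emu*, *amzi*).
*ahe*: final sound = /e/, a vowel → -to → *aheto*.

aheto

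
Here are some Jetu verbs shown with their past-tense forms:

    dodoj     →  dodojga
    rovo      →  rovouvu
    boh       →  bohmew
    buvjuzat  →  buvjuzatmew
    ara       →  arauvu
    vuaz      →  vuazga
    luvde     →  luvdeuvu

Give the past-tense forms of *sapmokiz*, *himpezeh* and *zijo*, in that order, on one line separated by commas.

sapmokizga, himpezehmew, zijouvu

The alternation tracks the final sound of the stem — -mew when the stem ends in a voiceless consonant (*boh*, *buvjuzat*); -ga when the stem ends in a voiced consonant (*dodoj*, *vuaz*); -uvu when the stem ends in a vowel (*rovo*, *ara*, *luvde*).
*sapmokiz* — final sound /z/ (a voiced consonant) → -ga → *sapmokizga*.
The final sound of *himpezeh* is /h/, which is a voiceless consonant, so the suffix is -mew, giving *himpezehmew*.
*zijo* — final sound /o/ (a vowel) → -uvu → *zijouvu*.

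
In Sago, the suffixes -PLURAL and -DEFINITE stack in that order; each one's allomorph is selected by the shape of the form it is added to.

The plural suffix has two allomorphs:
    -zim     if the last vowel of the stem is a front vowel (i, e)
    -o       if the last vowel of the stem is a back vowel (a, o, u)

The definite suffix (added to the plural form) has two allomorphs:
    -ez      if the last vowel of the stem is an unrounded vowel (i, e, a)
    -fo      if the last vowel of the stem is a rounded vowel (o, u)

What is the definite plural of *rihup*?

rihupofo

The last vowel of *rihup* is /u/, which is a back vowel, so the plural suffix is -o, giving *rihupo*.
The plural form *rihupo*: last vowel = /o/, a rounded vowel → -fo → *rihupofo*.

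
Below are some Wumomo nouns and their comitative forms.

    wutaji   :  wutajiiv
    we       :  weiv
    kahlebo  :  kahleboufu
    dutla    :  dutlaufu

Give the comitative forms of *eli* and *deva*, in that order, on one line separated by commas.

eliiv, devaufu

Looking at the last vowel of each stem: -iv when the last vowel of the stem is a front vowel (*wutaji*, *we*); -ufu when the last vowel of the stem is a back vowel (*kahlebo*, *dutla*).
*eli* — last vowel /i/ (a front vowel) → -iv → *eliiv*.
*deva*: last vowel = /a/, a back vowel → -ufu → *devaufu*.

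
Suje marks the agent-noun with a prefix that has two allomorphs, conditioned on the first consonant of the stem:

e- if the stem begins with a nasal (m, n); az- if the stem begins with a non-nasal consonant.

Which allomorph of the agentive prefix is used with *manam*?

*manam*: first consonant = /m/, a nasal → e-.

e-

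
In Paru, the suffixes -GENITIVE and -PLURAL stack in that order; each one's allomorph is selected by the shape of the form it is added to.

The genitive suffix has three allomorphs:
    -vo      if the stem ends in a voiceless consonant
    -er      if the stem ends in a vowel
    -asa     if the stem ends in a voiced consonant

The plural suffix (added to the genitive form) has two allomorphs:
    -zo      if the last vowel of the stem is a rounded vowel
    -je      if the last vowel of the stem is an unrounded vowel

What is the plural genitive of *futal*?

futalasaje

*futal* — final sound /l/ (a voiced consonant) → -asa → *futalasa*.
The genitive form *futalasa*: last vowel = /a/, an unrounded vowel → -je → *futalasaje*.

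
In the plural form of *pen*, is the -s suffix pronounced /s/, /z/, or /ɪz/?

The stem *pen* ends in a voiced non-sibilant sound.
The plural suffix surfaces as /ɪz/ after sibilants, /s/ after other voiceless consonants, and /z/ after other voiced sounds.
So the plural -s on *pen* is pronounced /z/.

/z/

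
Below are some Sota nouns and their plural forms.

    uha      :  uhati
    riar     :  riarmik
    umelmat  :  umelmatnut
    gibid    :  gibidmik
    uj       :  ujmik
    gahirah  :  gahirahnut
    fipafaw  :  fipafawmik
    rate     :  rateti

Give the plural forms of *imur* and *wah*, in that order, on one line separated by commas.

The pattern is voicing of the final sound: -nut when the stem ends in a voiceless consonant (*umelmat*, *gahirah*); -mik when the stem ends in a voiced consonant (*riar*, *gibid*, *uj*, *fipafaw*); -ti when the stem ends in a vowel (*uha*, *rate*).
*imur*: final sound = /r/, a voiced consonant → -mik → *imurmik*.
*wah*: final sound = /h/, a voiceless consonant → -nut → *wahnut*.

imurmik, wahnut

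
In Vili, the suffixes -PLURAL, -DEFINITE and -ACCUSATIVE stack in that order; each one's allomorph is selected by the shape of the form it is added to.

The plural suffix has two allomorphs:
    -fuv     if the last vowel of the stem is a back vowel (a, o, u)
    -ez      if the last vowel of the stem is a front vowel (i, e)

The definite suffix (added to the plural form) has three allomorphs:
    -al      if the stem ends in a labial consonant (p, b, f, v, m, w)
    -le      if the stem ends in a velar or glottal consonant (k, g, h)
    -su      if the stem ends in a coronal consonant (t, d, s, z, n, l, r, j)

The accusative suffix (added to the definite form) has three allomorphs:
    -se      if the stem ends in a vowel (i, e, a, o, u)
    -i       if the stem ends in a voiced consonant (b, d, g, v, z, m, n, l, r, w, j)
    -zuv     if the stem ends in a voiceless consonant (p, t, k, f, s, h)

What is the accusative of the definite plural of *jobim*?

jobimezsuse

*jobim*: last vowel = /i/, a front vowel → -ez → *jobimez*.
Since the final consonant of the plural form *jobimez* is /z/ (coronal), it takes -su, giving *jobimezsu*.
Since the final sound of the definite form *jobimezsu* is /u/ (a vowel), it takes -se, giving *jobimezsuse*.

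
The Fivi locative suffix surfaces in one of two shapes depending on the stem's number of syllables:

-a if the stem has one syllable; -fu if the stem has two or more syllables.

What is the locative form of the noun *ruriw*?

*ruriw* has 2 syllables, so the suffix is -fu, giving *ruriwfu*.

ruriwfu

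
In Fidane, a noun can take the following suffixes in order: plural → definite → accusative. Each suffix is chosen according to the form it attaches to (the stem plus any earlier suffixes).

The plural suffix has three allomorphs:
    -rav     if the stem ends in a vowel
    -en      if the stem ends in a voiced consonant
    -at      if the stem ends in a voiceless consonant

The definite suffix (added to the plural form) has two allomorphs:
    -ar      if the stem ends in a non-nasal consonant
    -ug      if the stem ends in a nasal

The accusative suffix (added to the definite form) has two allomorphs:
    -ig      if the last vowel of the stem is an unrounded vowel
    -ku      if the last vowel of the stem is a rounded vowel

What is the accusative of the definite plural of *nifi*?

*nifi* — final sound /i/ (a vowel) → -rav → *nifirav*.
The plural form *nifirav*: final consonant = /v/, non-nasal → -ar → *nifiravar*.
The definite form *nifiravar*: last vowel = /a/, an unrounded vowel → -ig → *nifiravarig*.

nifiravarig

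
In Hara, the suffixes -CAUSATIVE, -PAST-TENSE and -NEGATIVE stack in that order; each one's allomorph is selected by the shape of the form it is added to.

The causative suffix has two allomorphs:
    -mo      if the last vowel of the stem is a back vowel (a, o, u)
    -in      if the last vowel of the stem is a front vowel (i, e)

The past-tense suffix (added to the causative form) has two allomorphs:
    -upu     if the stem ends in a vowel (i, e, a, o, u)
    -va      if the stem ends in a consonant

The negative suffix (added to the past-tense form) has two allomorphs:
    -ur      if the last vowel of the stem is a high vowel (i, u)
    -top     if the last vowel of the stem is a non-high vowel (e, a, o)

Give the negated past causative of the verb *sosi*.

sosiinvatop

Since the last vowel of *sosi* is /i/ (a front vowel), it takes -in, giving *sosiin*.
The causative form *sosiin* — final sound /n/ (a consonant) → -va → *sosiinva*.
The last vowel of the past-tense form *sosiinva* is /a/, which is a non-high vowel, so the negative suffix is -top, giving *sosiinvatop*.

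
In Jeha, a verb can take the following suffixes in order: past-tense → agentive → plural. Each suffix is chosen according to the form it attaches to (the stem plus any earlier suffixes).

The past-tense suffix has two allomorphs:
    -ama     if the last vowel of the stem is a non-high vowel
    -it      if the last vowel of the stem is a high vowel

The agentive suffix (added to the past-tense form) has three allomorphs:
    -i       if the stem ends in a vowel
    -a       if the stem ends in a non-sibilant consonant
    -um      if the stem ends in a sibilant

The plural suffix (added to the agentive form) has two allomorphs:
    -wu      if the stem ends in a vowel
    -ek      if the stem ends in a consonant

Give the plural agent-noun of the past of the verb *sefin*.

sefinitawu

The last vowel of *sefin* is /i/, which is a high vowel, so the past-tense suffix is -it, giving *sefinit*.
Since the final sound of the past-tense form *sefinit* is /t/ (a non-sibilant consonant), it takes -a, giving *sefinita*.
The agentive form *sefinita*: final sound = /a/, a vowel → -wu → *sefinitawu*.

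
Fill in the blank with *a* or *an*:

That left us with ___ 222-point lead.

a

The indefinite article is chosen by the initial *sound* of the following word, not its spelling.
The number *222* is spoken "two hundred …", beginning with /tuː/ — a consonant sound.
So the article is *a*: That left us with a 222-point lead.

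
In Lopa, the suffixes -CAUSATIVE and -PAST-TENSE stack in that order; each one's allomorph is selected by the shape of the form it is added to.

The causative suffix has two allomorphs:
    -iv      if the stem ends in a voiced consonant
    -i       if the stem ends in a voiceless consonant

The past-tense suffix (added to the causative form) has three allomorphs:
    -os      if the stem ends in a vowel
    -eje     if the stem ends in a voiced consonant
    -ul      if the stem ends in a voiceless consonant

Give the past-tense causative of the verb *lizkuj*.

lizkujiveje

*lizkuj*: final consonant = /j/, voiced → -iv → *lizkujiv*.
Since the final sound of the causative form *lizkujiv* is /v/ (a voiced consonant), it takes -eje, giving *lizkujiveje*.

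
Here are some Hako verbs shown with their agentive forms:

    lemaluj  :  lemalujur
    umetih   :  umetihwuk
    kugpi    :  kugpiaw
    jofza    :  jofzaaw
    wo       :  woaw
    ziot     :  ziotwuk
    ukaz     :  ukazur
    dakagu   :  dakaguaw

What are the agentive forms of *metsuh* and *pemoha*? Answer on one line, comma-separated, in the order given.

metsuhwuk, pemohaaw

Looking at the final sound of each stem: -wuk when the stem ends in a voiceless consonant (*umetih*, *ziot*); -ur when the stem ends in a voiced consonant (*lemaluj*, *ukaz*); -aw when the stem ends in a vowel (*kugpi*, *jofza*, *wo*, *dakagu*).
*metsuh*: final sound = /h/, a voiceless consonant → -wuk → *metsuhwuk*.
The final sound of *pemoha* is /a/, which is a vowel, so the suffix is -aw, giving *pemohaaw*.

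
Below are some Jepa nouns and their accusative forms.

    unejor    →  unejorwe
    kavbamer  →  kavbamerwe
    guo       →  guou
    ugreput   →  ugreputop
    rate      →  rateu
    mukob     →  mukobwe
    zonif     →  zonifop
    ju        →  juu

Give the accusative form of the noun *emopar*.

The alternation tracks the final sound of the stem — -op when the stem ends in a voiceless consonant (*ugreput*, *zonif*); -we when the stem ends in a voiced consonant (*unejor*, *kavbamer*, *mukob*); -u when the stem ends in a vowel (*guo*, *rate*, *ju*).
*emopar* — final sound /r/ (a voiced consonant) → -we → *emoparwe*.

emoparwe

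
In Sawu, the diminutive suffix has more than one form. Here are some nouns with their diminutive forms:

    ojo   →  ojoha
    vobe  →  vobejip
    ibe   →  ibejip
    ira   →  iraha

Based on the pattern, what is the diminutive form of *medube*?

medubejip

The alternation tracks the last vowel of the stem — -jip when the last vowel of the stem is a front vowel (*vobe*, *ibe*); -ha when the last vowel of the stem is a back vowel (*ojo*, *ira*).
Since the last vowel of *medube* is /e/ (a front vowel), it takes -jip, giving *medubejip*.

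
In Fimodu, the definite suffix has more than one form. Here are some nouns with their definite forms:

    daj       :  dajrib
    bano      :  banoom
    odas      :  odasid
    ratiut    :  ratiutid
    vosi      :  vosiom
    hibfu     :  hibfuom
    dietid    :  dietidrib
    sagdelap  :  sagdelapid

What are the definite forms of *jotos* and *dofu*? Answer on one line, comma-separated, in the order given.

The alternation tracks the final sound of the stem — -id when the stem ends in a voiceless consonant (*odas*, *ratiut*, *sagdelap*); -rib when the stem ends in a voiced consonant (*daj*, *dietid*); -om when the stem ends in a vowel (*bano*, *vosi*, *hibfu*).
*jotos*: final sound = /s/, a voiceless consonant → -id → *jotosid*.
The final sound of *dofu* is /u/, which is a vowel, so the suffix is -om, giving *dofuom*.

jotosid, dofuom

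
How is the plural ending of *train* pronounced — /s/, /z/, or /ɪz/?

/z/

The stem *train* ends in a voiced non-sibilant sound.
The plural suffix surfaces as /ɪz/ after sibilants, /s/ after other voiceless consonants, and /z/ after other voiced sounds.
So the plural -s on *train* is pronounced /z/.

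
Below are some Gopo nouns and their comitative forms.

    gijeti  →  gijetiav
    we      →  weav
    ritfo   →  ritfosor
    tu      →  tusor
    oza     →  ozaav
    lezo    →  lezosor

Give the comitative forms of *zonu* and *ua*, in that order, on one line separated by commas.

The alternation tracks the last vowel of the stem — -sor when the last vowel of the stem is a rounded vowel (*ritfo*, *tu*, *lezo*); -av when the last vowel of the stem is an unrounded vowel (*gijeti*, *we*, *oza*).
*zonu* — last vowel /u/ (a rounded vowel) → -sor → *zonusor*.
*ua* — last vowel /a/ (an unrounded vowel) → -av → *uaav*.

zonusor, uaav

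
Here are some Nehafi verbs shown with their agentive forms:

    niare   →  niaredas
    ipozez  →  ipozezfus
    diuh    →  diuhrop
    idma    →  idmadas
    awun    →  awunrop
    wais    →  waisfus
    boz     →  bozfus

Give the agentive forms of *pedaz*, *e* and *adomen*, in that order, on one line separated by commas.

The alternation tracks the final sound of the stem — -fus when the stem ends in a sibilant (*ipozez*, *wais*, *boz*); -rop when the stem ends in a non-sibilant consonant (*diuh*, *awun*); -das when the stem ends in a vowel (*niare*, *idma*).
Since the final sound of *pedaz* is /z/ (a sibilant), it takes -fus, giving *pedazfus*.
The final sound of *e* is /e/, which is a vowel, so the suffix is -das, giving *edas*.
*adomen*: final sound = /n/, a non-sibilant consonant → -rop → *adomenrop*.

pedazfus, edas, adomenrop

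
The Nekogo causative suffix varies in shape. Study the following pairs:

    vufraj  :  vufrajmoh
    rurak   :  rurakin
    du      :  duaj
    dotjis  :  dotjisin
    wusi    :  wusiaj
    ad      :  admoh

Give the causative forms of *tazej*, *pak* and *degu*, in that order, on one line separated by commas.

tazejmoh, pakin, deguaj

The alternation tracks the final sound of the stem — -in when the stem ends in a voiceless consonant (*rurak*, *dotjis*); -moh when the stem ends in a voiced consonant (*vufraj*, *ad*); -aj when the stem ends in a vowel (*du*, *wusi*).
The final sound of *tazej* is /j/, which is a voiced consonant, so the suffix is -moh, giving *tazejmoh*.
*pak* — final sound /k/ (a voiceless consonant) → -in → *pakin*.
The final sound of *degu* is /u/, which is a vowel, so the suffix is -aj, giving *deguaj*.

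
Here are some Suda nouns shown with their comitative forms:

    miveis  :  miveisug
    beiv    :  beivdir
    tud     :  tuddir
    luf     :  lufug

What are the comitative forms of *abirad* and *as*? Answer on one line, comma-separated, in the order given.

abiraddir, asug

The alternation tracks the final consonant of the stem — -ug when the stem ends in a voiceless consonant (*miveis*, *luf*); -dir when the stem ends in a voiced consonant (*beiv*, *tud*).
The final consonant of *abirad* is /d/, which is voiced, so the suffix is -dir, giving *abiraddir*.
The final consonant of *as* is /s/, which is voiceless, so the suffix is -ug, giving *asug*.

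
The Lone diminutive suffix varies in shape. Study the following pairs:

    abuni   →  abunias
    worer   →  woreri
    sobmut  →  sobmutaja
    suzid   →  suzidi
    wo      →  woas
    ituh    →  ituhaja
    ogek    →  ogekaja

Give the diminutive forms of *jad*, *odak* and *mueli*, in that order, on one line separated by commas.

The pattern is voicing of the final sound: -aja when the stem ends in a voiceless consonant (*sobmut*, *ituh*, *ogek*); -i when the stem ends in a voiced consonant (*worer*, *suzid*); -as when the stem ends in a vowel (*abuni*, *wo*).
The final sound of *jad* is /d/, which is a voiced consonant, so the suffix is -i, giving *jadi*.
The final sound of *odak* is /k/, which is a voiceless consonant, so the suffix is -aja, giving *odakaja*.
*mueli*: final sound = /i/, a vowel → -as → *muelias*.

jadi, odakaja, muelias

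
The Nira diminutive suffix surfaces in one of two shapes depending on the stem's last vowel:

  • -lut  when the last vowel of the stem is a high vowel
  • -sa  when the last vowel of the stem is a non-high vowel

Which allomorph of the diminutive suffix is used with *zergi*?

Since the last vowel of *zergi* is /i/ (a high vowel), it takes -lut.

-lut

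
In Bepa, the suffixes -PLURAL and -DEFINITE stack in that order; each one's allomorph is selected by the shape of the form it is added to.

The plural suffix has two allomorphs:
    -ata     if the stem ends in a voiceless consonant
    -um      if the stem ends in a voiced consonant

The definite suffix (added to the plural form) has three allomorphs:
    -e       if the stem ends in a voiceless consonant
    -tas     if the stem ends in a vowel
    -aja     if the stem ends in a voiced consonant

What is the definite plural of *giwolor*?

giwolorumaja

The final consonant of *giwolor* is /r/, which is voiced, so the plural suffix is -um, giving *giwolorum*.
The plural form *giwolorum*: final sound = /m/, a voiced consonant → -aja → *giwolorumaja*.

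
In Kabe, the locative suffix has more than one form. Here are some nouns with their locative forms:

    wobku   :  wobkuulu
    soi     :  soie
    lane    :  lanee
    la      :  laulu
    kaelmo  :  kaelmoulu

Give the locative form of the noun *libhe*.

libhee

Looking at the last vowel of each stem: -e when the last vowel of the stem is a front vowel (*soi*, *lane*); -ulu when the last vowel of the stem is a back vowel (*wobku*, *la*, *kaelmo*).
The last vowel of *libhe* is /e/, which is a front vowel, so the suffix is -e, giving *libhee*.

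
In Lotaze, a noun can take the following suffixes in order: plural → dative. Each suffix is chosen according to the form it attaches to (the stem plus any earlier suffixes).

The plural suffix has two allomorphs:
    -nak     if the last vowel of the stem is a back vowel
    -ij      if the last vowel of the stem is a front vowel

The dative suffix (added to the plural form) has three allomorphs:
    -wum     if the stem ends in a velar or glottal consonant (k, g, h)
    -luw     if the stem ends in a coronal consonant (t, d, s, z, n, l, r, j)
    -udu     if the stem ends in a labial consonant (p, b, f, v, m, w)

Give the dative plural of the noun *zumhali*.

zumhaliijluw

*zumhali*: last vowel = /i/, a front vowel → -ij → *zumhaliij*.
The final consonant of the plural form *zumhaliij* is /j/, which is coronal, so the dative suffix is -luw, giving *zumhaliijluw*.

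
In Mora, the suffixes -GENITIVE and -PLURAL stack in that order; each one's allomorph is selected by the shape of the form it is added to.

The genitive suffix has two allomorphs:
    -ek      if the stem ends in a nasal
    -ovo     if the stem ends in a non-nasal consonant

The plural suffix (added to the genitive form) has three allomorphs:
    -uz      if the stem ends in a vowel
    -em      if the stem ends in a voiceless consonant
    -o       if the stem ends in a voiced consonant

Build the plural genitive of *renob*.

*renob*: final consonant = /b/, non-nasal → -ovo → *renobovo*.
The genitive form *renobovo*: final sound = /o/, a vowel → -uz → *renobovouz*.

renobovouz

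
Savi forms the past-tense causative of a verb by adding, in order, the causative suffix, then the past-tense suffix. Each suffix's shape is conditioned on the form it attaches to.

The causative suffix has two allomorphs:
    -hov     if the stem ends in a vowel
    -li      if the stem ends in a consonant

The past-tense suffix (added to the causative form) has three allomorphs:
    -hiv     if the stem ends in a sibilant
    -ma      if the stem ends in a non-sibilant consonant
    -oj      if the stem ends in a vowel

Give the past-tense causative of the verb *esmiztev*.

*esmiztev*: final sound = /v/, a consonant → -li → *esmiztevli*.
The causative form *esmiztevli* — final sound /i/ (a vowel) → -oj → *esmiztevlioj*.

esmiztevlioj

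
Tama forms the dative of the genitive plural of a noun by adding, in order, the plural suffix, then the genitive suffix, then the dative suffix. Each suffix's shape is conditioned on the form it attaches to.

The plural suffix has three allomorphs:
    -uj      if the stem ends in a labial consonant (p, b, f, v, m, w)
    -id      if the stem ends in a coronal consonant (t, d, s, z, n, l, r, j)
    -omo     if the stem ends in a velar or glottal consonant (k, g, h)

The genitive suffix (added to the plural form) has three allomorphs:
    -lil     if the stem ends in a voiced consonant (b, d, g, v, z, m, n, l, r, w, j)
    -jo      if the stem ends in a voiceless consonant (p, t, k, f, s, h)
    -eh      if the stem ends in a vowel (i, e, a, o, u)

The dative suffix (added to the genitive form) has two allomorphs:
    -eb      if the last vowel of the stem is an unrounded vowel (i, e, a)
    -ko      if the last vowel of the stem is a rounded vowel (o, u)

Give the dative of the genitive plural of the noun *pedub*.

pedubujlileb

The final consonant of *pedub* is /b/, which is labial, so the plural suffix is -uj, giving *pedubuj*.
The plural form *pedubuj*: final sound = /j/, a voiced consonant → -lil → *pedubujlil*.
The last vowel of the genitive form *pedubujlil* is /i/, which is an unrounded vowel, so the dative suffix is -eb, giving *pedubujlileb*.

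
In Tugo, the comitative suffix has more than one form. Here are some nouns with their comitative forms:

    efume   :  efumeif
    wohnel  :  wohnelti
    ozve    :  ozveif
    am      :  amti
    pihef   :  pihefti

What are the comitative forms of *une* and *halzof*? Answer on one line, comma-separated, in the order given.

uneif, halzofti

The pattern is consonant vs. vowel: -ti when the stem ends in a consonant (*wohnel*, *am*, *pihef*); -if when the stem ends in a vowel (*efume*, *ozve*).
Since the final sound of *une* is /e/ (a vowel), it takes -if, giving *uneif*.
The final sound of *halzof* is /f/, which is a consonant, so the suffix is -ti, giving *halzofti*.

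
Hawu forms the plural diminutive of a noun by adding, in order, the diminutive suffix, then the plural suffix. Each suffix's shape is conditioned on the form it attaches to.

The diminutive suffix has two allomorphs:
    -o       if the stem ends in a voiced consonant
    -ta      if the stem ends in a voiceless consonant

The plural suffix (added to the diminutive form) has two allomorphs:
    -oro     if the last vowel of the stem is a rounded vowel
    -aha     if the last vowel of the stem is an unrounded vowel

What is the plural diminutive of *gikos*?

*gikos* — final consonant /s/ (voiceless) → -ta → *gikosta*.
The diminutive form *gikosta*: last vowel = /a/, an unrounded vowel → -aha → *gikostaaha*.

gikostaaha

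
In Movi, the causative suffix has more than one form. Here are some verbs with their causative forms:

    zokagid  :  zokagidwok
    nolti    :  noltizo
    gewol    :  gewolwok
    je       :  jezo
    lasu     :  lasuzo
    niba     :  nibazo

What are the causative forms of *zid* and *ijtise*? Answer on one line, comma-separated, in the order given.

zidwok, ijtisezo

Looking at the final sound of each stem: -wok when the stem ends in a consonant (*zokagid*, *gewol*); -zo when the stem ends in a vowel (*nolti*, *je*, *lasu*, *niba*).
Since the final sound of *zid* is /d/ (a consonant), it takes -wok, giving *zidwok*.
Since the final sound of *ijtise* is /e/ (a vowel), it takes -zo, giving *ijtisezo*.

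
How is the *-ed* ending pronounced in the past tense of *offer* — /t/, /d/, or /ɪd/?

/d/

The stem *offer* ends in a voiced sound other than /d/.
The -ed suffix is realized as /ɪd/ after /t, d/; as /t/ after other voiceless consonants; and as /d/ after other voiced sounds.
So -ed on *offer* is pronounced /d/.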